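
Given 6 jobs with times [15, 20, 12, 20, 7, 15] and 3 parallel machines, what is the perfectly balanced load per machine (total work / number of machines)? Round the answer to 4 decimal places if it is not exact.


Total processing time = 15 + 20 + 12 + 20 + 7 + 15 = 89
Number of machines = 3
Ideal balanced load = 89 / 3 = 29.6667

29.6667


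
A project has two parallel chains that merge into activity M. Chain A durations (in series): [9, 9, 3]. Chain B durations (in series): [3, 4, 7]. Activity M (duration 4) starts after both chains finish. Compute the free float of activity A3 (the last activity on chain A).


ES(A3) = sum of predecessors on chain A = 18
EF(A3) = ES + duration = 18 + 3 = 21
Successor of A3 is M. ES(M) = max(sum(A), sum(B)) = max(21, 14) = 21
Free float = ES(successor) - EF(current) = 21 - 21 = 0

0


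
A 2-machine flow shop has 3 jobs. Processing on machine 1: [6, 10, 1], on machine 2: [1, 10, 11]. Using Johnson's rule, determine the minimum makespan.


Apply Johnson's rule:
  Group 1 (a <= b): [(3, 1, 11), (2, 10, 10)]
  Group 2 (a > b): [(1, 6, 1)]
Optimal job order: [3, 2, 1]
Schedule:
  Job 3: M1 done at 1, M2 done at 12
  Job 2: M1 done at 11, M2 done at 22
  Job 1: M1 done at 17, M2 done at 23
Makespan = 23

23


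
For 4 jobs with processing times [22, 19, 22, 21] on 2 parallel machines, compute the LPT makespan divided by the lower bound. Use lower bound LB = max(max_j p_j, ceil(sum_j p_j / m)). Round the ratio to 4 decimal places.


LPT order: [22, 22, 21, 19]
Machine loads after assignment: [43, 41]
LPT makespan = 43
Lower bound = max(max_job, ceil(total/2)) = max(22, 42) = 42
Ratio = 43 / 42 = 1.0238

1.0238


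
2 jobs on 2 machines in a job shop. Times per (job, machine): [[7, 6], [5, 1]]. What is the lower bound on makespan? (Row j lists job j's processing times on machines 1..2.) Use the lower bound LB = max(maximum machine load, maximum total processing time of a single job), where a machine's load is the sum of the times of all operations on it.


Machine loads:
  Machine 1: 7 + 5 = 12
  Machine 2: 6 + 1 = 7
Max machine load = 12
Job totals:
  Job 1: 13
  Job 2: 6
Max job total = 13
Lower bound = max(12, 13) = 13

13


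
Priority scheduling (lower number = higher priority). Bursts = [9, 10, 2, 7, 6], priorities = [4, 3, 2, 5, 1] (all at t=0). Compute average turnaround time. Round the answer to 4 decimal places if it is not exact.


Sort by priority (ascending = highest first):
Order: [(1, 6), (2, 2), (3, 10), (4, 9), (5, 7)]
Completion times:
  Priority 1, burst=6, C=6
  Priority 2, burst=2, C=8
  Priority 3, burst=10, C=18
  Priority 4, burst=9, C=27
  Priority 5, burst=7, C=34
Average turnaround = 93/5 = 18.6

18.6


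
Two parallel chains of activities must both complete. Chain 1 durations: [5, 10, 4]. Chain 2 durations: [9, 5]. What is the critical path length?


Path A total = 5 + 10 + 4 = 19
Path B total = 9 + 5 = 14
Critical path = longest path = max(19, 14) = 19

19


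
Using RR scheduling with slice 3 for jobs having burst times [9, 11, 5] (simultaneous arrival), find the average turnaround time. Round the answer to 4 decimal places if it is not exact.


Time quantum = 3
Execution trace:
  J1 runs 3 units, time = 3
  J2 runs 3 units, time = 6
  J3 runs 3 units, time = 9
  J1 runs 3 units, time = 12
  J2 runs 3 units, time = 15
  J3 runs 2 units, time = 17
  J1 runs 3 units, time = 20
  J2 runs 3 units, time = 23
  J2 runs 2 units, time = 25
Finish times: [20, 25, 17]
Average turnaround = 62/3 = 20.6667

20.6667


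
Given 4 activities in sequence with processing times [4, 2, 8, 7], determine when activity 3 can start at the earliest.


Activity 3 starts after activities 1 through 2 complete.
Predecessor durations: [4, 2]
ES = 4 + 2 = 6

6


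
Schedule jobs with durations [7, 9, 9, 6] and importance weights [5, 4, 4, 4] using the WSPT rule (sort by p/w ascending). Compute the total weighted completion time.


Compute p/w ratios and sort ascending (WSPT): [(7, 5), (6, 4), (9, 4), (9, 4)]
Compute weighted completion times:
  Job (p=7,w=5): C=7, w*C=5*7=35
  Job (p=6,w=4): C=13, w*C=4*13=52
  Job (p=9,w=4): C=22, w*C=4*22=88
  Job (p=9,w=4): C=31, w*C=4*31=124
Total weighted completion time = 299

299


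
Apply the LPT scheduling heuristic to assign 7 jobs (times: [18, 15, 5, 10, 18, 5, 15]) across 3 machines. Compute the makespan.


Sort jobs in decreasing order (LPT): [18, 18, 15, 15, 10, 5, 5]
Assign each job to the least loaded machine:
  Machine 1: jobs [18, 10], load = 28
  Machine 2: jobs [18, 5, 5], load = 28
  Machine 3: jobs [15, 15], load = 30
Makespan = max load = 30

30


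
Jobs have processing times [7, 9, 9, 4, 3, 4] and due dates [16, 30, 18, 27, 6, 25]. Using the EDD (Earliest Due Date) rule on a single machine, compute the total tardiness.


Sort by due date (EDD order): [(3, 6), (7, 16), (9, 18), (4, 25), (4, 27), (9, 30)]
Compute completion times and tardiness:
  Job 1: p=3, d=6, C=3, tardiness=max(0,3-6)=0
  Job 2: p=7, d=16, C=10, tardiness=max(0,10-16)=0
  Job 3: p=9, d=18, C=19, tardiness=max(0,19-18)=1
  Job 4: p=4, d=25, C=23, tardiness=max(0,23-25)=0
  Job 5: p=4, d=27, C=27, tardiness=max(0,27-27)=0
  Job 6: p=9, d=30, C=36, tardiness=max(0,36-30)=6
Total tardiness = 7

7


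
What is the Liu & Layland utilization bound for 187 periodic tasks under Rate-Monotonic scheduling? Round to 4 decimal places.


Compute 2^(1/187) = 1.0037135476
Subtract 1: 1.0037135476 - 1 = 0.0037135476
Multiply by n: 187 * 0.0037135476 = 0.6944334012
Round to 4 dp: 0.6944

0.6944


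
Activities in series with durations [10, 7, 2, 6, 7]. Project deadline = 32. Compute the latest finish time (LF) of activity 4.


LF(activity 4) = deadline - sum of successor durations
Successors: activities 5 through 5 with durations [7]
Sum of successor durations = 7
LF = 32 - 7 = 25

25


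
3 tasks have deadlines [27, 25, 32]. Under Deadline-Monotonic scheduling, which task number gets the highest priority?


Sort tasks by relative deadline (ascending):
  Task 2: deadline = 25
  Task 1: deadline = 27
  Task 3: deadline = 32
Priority order (highest first): [2, 1, 3]
Highest priority task = 2

2


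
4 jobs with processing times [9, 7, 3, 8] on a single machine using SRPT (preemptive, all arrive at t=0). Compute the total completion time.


Since all jobs arrive at t=0, SRPT equals SPT ordering.
SPT order: [3, 7, 8, 9]
Completion times:
  Job 1: p=3, C=3
  Job 2: p=7, C=10
  Job 3: p=8, C=18
  Job 4: p=9, C=27
Total completion time = 3 + 10 + 18 + 27 = 58

58


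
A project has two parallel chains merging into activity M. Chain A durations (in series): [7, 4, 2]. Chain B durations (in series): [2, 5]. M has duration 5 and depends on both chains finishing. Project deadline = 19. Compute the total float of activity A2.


Forward pass: ES(A2) = sum of predecessors on chain A = 7
EF = ES + duration = 7 + 4 = 11
Backward pass: LF(M) = deadline = 19; LS(M) = 19 - 5 = 14
LF(A2) = LS(M) - sum(successors on chain A) = 14 - 2 = 12
LS = LF - duration = 12 - 4 = 8
Total float = LS - ES = 8 - 7 = 1

1


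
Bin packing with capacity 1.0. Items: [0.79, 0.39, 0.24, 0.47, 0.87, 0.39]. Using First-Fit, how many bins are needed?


Place items sequentially using First-Fit:
  Item 0.79 -> new Bin 1
  Item 0.39 -> new Bin 2
  Item 0.24 -> Bin 2 (now 0.63)
  Item 0.47 -> new Bin 3
  Item 0.87 -> new Bin 4
  Item 0.39 -> Bin 3 (now 0.86)
Total bins used = 4

4


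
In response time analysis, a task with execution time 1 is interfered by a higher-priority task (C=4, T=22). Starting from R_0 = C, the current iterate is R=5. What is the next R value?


R_next = C + ceil(R_prev / T_hp) * C_hp
ceil(5 / 22) = ceil(0.2273) = 1
Interference = 1 * 4 = 4
R_next = 1 + 4 = 5
R_next = R_prev, so the iteration has converged (response time = 5).

5


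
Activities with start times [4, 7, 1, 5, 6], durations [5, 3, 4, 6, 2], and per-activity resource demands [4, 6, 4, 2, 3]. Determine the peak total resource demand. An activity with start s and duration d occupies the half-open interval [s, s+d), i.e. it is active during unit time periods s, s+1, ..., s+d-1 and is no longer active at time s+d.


Each activity i is active on [start_i, start_i + duration_i).
Compute total resource usage per time slot:
  t=0: active resources = [], total = 0
  t=1: active resources = [4], total = 4
  t=2: active resources = [4], total = 4
  t=3: active resources = [4], total = 4
  t=4: active resources = [4, 4], total = 8
  t=5: active resources = [4, 2], total = 6
  t=6: active resources = [4, 2, 3], total = 9
  t=7: active resources = [4, 6, 2, 3], total = 15
  t=8: active resources = [4, 6, 2], total = 12
  t=9: active resources = [6, 2], total = 8
  t=10: active resources = [2], total = 2
Peak resource demand = 15

15


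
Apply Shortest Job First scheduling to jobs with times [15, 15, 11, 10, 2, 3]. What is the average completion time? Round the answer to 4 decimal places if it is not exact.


SJF order (ascending): [2, 3, 10, 11, 15, 15]
Completion times:
  Job 1: burst=2, C=2
  Job 2: burst=3, C=5
  Job 3: burst=10, C=15
  Job 4: burst=11, C=26
  Job 5: burst=15, C=41
  Job 6: burst=15, C=56
Average completion = 145/6 = 24.1667

24.1667


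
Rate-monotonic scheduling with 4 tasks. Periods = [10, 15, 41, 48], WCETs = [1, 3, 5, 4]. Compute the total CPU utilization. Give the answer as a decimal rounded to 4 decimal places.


Compute individual utilizations (exact fractions):
  Task 1: C/T = 1/10 (approx. 0.1)
  Task 2: C/T = 3/15 = 1/5 (approx. 0.2)
  Task 3: C/T = 5/41 (approx. 0.122)
  Task 4: C/T = 4/48 = 1/12 (approx. 0.0833)
Total utilization U = 1/10 + 1/5 + 5/41 + 1/12 = 1243/2460
Rounded to 4 decimal places: U = 0.5053
RM (Liu & Layland) bound for 4 tasks = 0.756828; compare with U = 1243/2460 (approx. 0.505285)
U <= bound, so schedulable by RM sufficient condition.

0.5053


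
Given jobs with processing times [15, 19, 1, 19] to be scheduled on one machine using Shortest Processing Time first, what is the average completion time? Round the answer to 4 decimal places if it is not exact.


Sort jobs by processing time (SPT order): [1, 15, 19, 19]
Compute completion times sequentially:
  Job 1: processing = 1, completes at 1
  Job 2: processing = 15, completes at 16
  Job 3: processing = 19, completes at 35
  Job 4: processing = 19, completes at 54
Sum of completion times = 106
Average completion time = 106/4 = 26.5

26.5


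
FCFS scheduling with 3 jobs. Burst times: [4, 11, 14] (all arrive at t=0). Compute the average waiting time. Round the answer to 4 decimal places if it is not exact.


FCFS order (as given): [4, 11, 14]
Waiting times:
  Job 1: wait = 0
  Job 2: wait = 4
  Job 3: wait = 15
Sum of waiting times = 19
Average waiting time = 19/3 = 6.3333

6.3333


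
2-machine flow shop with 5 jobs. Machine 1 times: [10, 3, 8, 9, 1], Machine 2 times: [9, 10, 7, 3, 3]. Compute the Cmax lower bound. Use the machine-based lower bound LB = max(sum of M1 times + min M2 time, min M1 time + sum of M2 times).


LB1 = sum(M1 times) + min(M2 times) = 31 + 3 = 34
LB2 = min(M1 times) + sum(M2 times) = 1 + 32 = 33
Lower bound = max(LB1, LB2) = max(34, 33) = 34

34


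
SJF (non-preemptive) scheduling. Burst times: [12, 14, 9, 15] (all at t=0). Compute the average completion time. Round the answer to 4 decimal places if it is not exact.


SJF order (ascending): [9, 12, 14, 15]
Completion times:
  Job 1: burst=9, C=9
  Job 2: burst=12, C=21
  Job 3: burst=14, C=35
  Job 4: burst=15, C=50
Average completion = 115/4 = 28.75

28.75


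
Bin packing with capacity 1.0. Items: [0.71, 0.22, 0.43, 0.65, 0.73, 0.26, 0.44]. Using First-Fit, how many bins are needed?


Place items sequentially using First-Fit:
  Item 0.71 -> new Bin 1
  Item 0.22 -> Bin 1 (now 0.93)
  Item 0.43 -> new Bin 2
  Item 0.65 -> new Bin 3
  Item 0.73 -> new Bin 4
  Item 0.26 -> Bin 2 (now 0.69)
  Item 0.44 -> new Bin 5
Total bins used = 5

5


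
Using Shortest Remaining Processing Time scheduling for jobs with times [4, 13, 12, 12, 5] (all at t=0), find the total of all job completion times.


Since all jobs arrive at t=0, SRPT equals SPT ordering.
SPT order: [4, 5, 12, 12, 13]
Completion times:
  Job 1: p=4, C=4
  Job 2: p=5, C=9
  Job 3: p=12, C=21
  Job 4: p=12, C=33
  Job 5: p=13, C=46
Total completion time = 4 + 9 + 21 + 33 + 46 = 113

113


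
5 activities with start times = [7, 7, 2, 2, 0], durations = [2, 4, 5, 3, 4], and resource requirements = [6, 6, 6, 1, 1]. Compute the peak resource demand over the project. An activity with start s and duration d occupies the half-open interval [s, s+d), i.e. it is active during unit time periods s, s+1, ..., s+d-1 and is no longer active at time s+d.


Each activity i is active on [start_i, start_i + duration_i).
Compute total resource usage per time slot:
  t=0: active resources = [1], total = 1
  t=1: active resources = [1], total = 1
  t=2: active resources = [6, 1, 1], total = 8
  t=3: active resources = [6, 1, 1], total = 8
  t=4: active resources = [6, 1], total = 7
  t=5: active resources = [6], total = 6
  t=6: active resources = [6], total = 6
  t=7: active resources = [6, 6], total = 12
  t=8: active resources = [6, 6], total = 12
  t=9: active resources = [6], total = 6
  t=10: active resources = [6], total = 6
Peak resource demand = 12

12


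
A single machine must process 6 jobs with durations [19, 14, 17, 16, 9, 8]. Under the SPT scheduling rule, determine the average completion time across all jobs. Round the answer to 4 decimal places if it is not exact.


Sort jobs by processing time (SPT order): [8, 9, 14, 16, 17, 19]
Compute completion times sequentially:
  Job 1: processing = 8, completes at 8
  Job 2: processing = 9, completes at 17
  Job 3: processing = 14, completes at 31
  Job 4: processing = 16, completes at 47
  Job 5: processing = 17, completes at 64
  Job 6: processing = 19, completes at 83
Sum of completion times = 250
Average completion time = 250/6 = 41.6667

41.6667


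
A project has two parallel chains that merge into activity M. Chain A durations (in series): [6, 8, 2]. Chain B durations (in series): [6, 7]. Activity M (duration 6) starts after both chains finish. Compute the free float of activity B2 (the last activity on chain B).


ES(B2) = sum of predecessors on chain B = 6
EF(B2) = ES + duration = 6 + 7 = 13
Successor of B2 is M. ES(M) = max(sum(A), sum(B)) = max(16, 13) = 16
Free float = ES(successor) - EF(current) = 16 - 13 = 3

3


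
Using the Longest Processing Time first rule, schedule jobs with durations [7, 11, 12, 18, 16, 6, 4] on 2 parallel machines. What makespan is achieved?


Sort jobs in decreasing order (LPT): [18, 16, 12, 11, 7, 6, 4]
Assign each job to the least loaded machine:
  Machine 1: jobs [18, 11, 6, 4], load = 39
  Machine 2: jobs [16, 12, 7], load = 35
Makespan = max load = 39

39


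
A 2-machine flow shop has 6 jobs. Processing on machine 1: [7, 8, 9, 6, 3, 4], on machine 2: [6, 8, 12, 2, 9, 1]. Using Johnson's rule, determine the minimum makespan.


Apply Johnson's rule:
  Group 1 (a <= b): [(5, 3, 9), (2, 8, 8), (3, 9, 12)]
  Group 2 (a > b): [(1, 7, 6), (4, 6, 2), (6, 4, 1)]
Optimal job order: [5, 2, 3, 1, 4, 6]
Schedule:
  Job 5: M1 done at 3, M2 done at 12
  Job 2: M1 done at 11, M2 done at 20
  Job 3: M1 done at 20, M2 done at 32
  Job 1: M1 done at 27, M2 done at 38
  Job 4: M1 done at 33, M2 done at 40
  Job 6: M1 done at 37, M2 done at 41
Makespan = 41

41


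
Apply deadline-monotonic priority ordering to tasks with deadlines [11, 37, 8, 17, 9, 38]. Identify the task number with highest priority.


Sort tasks by relative deadline (ascending):
  Task 3: deadline = 8
  Task 5: deadline = 9
  Task 1: deadline = 11
  Task 4: deadline = 17
  Task 2: deadline = 37
  Task 6: deadline = 38
Priority order (highest first): [3, 5, 1, 4, 2, 6]
Highest priority task = 3

3


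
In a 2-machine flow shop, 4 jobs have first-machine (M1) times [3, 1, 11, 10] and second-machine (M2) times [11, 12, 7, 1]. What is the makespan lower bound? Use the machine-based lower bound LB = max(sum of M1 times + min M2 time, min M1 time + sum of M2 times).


LB1 = sum(M1 times) + min(M2 times) = 25 + 1 = 26
LB2 = min(M1 times) + sum(M2 times) = 1 + 31 = 32
Lower bound = max(LB1, LB2) = max(26, 32) = 32

32


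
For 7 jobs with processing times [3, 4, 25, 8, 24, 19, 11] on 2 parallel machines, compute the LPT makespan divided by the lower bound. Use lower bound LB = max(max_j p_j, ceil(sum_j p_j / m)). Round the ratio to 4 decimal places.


LPT order: [25, 24, 19, 11, 8, 4, 3]
Machine loads after assignment: [47, 47]
LPT makespan = 47
Lower bound = max(max_job, ceil(total/2)) = max(25, 47) = 47
Ratio = 47 / 47 = 1.0

1.0


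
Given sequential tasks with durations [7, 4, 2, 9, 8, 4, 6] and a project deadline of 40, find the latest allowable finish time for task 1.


LF(activity 1) = deadline - sum of successor durations
Successors: activities 2 through 7 with durations [4, 2, 9, 8, 4, 6]
Sum of successor durations = 33
LF = 40 - 33 = 7

7


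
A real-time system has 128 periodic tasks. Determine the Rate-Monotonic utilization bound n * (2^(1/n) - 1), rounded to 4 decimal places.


Compute 2^(1/128) = 1.0054299011
Subtract 1: 1.0054299011 - 1 = 0.0054299011
Multiply by n: 128 * 0.0054299011 = 0.6950273408
Round to 4 dp: 0.6950

0.6950


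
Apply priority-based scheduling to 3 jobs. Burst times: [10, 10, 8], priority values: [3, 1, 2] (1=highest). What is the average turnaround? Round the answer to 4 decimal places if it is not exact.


Sort by priority (ascending = highest first):
Order: [(1, 10), (2, 8), (3, 10)]
Completion times:
  Priority 1, burst=10, C=10
  Priority 2, burst=8, C=18
  Priority 3, burst=10, C=28
Average turnaround = 56/3 = 18.6667

18.6667


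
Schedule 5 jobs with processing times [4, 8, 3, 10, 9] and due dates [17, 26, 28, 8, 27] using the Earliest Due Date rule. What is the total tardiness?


Sort by due date (EDD order): [(10, 8), (4, 17), (8, 26), (9, 27), (3, 28)]
Compute completion times and tardiness:
  Job 1: p=10, d=8, C=10, tardiness=max(0,10-8)=2
  Job 2: p=4, d=17, C=14, tardiness=max(0,14-17)=0
  Job 3: p=8, d=26, C=22, tardiness=max(0,22-26)=0
  Job 4: p=9, d=27, C=31, tardiness=max(0,31-27)=4
  Job 5: p=3, d=28, C=34, tardiness=max(0,34-28)=6
Total tardiness = 12

12


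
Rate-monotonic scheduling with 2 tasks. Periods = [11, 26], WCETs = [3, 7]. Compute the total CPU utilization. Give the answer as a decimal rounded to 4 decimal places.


Compute individual utilizations (exact fractions):
  Task 1: C/T = 3/11 (approx. 0.2727)
  Task 2: C/T = 7/26 (approx. 0.2692)
Total utilization U = 3/11 + 7/26 = 155/286
Rounded to 4 decimal places: U = 0.5420
RM (Liu & Layland) bound for 2 tasks = 0.828427; compare with U = 155/286 (approx. 0.541958)
U <= bound, so schedulable by RM sufficient condition.

0.5420


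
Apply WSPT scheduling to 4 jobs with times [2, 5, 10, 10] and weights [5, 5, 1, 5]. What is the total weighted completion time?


Compute p/w ratios and sort ascending (WSPT): [(2, 5), (5, 5), (10, 5), (10, 1)]
Compute weighted completion times:
  Job (p=2,w=5): C=2, w*C=5*2=10
  Job (p=5,w=5): C=7, w*C=5*7=35
  Job (p=10,w=5): C=17, w*C=5*17=85
  Job (p=10,w=1): C=27, w*C=1*27=27
Total weighted completion time = 157

157


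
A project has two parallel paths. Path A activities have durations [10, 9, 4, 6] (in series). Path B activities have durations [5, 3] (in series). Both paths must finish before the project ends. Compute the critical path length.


Path A total = 10 + 9 + 4 + 6 = 29
Path B total = 5 + 3 = 8
Critical path = longest path = max(29, 8) = 29

29


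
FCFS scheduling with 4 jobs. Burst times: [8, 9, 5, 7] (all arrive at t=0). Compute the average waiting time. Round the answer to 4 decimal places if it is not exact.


FCFS order (as given): [8, 9, 5, 7]
Waiting times:
  Job 1: wait = 0
  Job 2: wait = 8
  Job 3: wait = 17
  Job 4: wait = 22
Sum of waiting times = 47
Average waiting time = 47/4 = 11.75

11.75


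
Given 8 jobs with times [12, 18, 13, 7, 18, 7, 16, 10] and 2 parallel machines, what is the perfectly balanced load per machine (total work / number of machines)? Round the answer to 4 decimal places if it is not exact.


Total processing time = 12 + 18 + 13 + 7 + 18 + 7 + 16 + 10 = 101
Number of machines = 2
Ideal balanced load = 101 / 2 = 50.5

50.5


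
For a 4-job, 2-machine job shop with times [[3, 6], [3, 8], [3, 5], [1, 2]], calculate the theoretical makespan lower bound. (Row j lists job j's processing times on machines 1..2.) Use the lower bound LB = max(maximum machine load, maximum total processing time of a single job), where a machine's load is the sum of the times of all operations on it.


Machine loads:
  Machine 1: 3 + 3 + 3 + 1 = 10
  Machine 2: 6 + 8 + 5 + 2 = 21
Max machine load = 21
Job totals:
  Job 1: 9
  Job 2: 11
  Job 3: 8
  Job 4: 3
Max job total = 11
Lower bound = max(21, 11) = 21

21


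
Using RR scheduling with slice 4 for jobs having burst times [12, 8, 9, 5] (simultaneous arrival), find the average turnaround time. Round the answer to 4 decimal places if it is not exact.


Time quantum = 4
Execution trace:
  J1 runs 4 units, time = 4
  J2 runs 4 units, time = 8
  J3 runs 4 units, time = 12
  J4 runs 4 units, time = 16
  J1 runs 4 units, time = 20
  J2 runs 4 units, time = 24
  J3 runs 4 units, time = 28
  J4 runs 1 units, time = 29
  J1 runs 4 units, time = 33
  J3 runs 1 units, time = 34
Finish times: [33, 24, 34, 29]
Average turnaround = 120/4 = 30.0

30.0


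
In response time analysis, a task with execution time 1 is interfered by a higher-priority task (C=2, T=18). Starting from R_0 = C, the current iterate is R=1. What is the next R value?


R_next = C + ceil(R_prev / T_hp) * C_hp
ceil(1 / 18) = ceil(0.0556) = 1
Interference = 1 * 2 = 2
R_next = 1 + 2 = 3

3


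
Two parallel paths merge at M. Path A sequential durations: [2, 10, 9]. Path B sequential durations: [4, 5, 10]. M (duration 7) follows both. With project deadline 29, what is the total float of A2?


Forward pass: ES(A2) = sum of predecessors on chain A = 2
EF = ES + duration = 2 + 10 = 12
Backward pass: LF(M) = deadline = 29; LS(M) = 29 - 7 = 22
LF(A2) = LS(M) - sum(successors on chain A) = 22 - 9 = 13
LS = LF - duration = 13 - 10 = 3
Total float = LS - ES = 3 - 2 = 1

1


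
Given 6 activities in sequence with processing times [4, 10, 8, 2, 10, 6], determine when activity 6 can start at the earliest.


Activity 6 starts after activities 1 through 5 complete.
Predecessor durations: [4, 10, 8, 2, 10]
ES = 4 + 10 + 8 + 2 + 10 = 34

34


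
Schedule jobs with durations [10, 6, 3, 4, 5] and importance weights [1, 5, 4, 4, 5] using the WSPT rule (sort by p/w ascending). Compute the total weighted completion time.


Compute p/w ratios and sort ascending (WSPT): [(3, 4), (4, 4), (5, 5), (6, 5), (10, 1)]
Compute weighted completion times:
  Job (p=3,w=4): C=3, w*C=4*3=12
  Job (p=4,w=4): C=7, w*C=4*7=28
  Job (p=5,w=5): C=12, w*C=5*12=60
  Job (p=6,w=5): C=18, w*C=5*18=90
  Job (p=10,w=1): C=28, w*C=1*28=28
Total weighted completion time = 218

218


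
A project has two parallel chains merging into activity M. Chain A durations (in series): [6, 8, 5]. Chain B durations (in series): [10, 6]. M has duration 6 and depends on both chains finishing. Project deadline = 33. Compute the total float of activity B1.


Forward pass: ES(B1) = sum of predecessors on chain B = 0
EF = ES + duration = 0 + 10 = 10
Backward pass: LF(M) = deadline = 33; LS(M) = 33 - 6 = 27
LF(B1) = LS(M) - sum(successors on chain B) = 27 - 6 = 21
LS = LF - duration = 21 - 10 = 11
Total float = LS - ES = 11 - 0 = 11

11


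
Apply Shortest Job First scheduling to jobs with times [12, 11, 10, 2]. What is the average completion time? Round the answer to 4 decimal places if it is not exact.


SJF order (ascending): [2, 10, 11, 12]
Completion times:
  Job 1: burst=2, C=2
  Job 2: burst=10, C=12
  Job 3: burst=11, C=23
  Job 4: burst=12, C=35
Average completion = 72/4 = 18.0

18.0


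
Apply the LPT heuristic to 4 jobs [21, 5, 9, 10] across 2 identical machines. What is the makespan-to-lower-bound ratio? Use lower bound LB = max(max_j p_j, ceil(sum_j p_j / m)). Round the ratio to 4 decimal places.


LPT order: [21, 10, 9, 5]
Machine loads after assignment: [21, 24]
LPT makespan = 24
Lower bound = max(max_job, ceil(total/2)) = max(21, 23) = 23
Ratio = 24 / 23 = 1.0435

1.0435


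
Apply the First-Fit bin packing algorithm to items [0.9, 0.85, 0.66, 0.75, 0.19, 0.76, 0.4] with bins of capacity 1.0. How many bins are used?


Place items sequentially using First-Fit:
  Item 0.9 -> new Bin 1
  Item 0.85 -> new Bin 2
  Item 0.66 -> new Bin 3
  Item 0.75 -> new Bin 4
  Item 0.19 -> Bin 3 (now 0.85)
  Item 0.76 -> new Bin 5
  Item 0.4 -> new Bin 6
Total bins used = 6

6


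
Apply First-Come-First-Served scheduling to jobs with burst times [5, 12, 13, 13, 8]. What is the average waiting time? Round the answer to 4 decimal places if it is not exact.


FCFS order (as given): [5, 12, 13, 13, 8]
Waiting times:
  Job 1: wait = 0
  Job 2: wait = 5
  Job 3: wait = 17
  Job 4: wait = 30
  Job 5: wait = 43
Sum of waiting times = 95
Average waiting time = 95/5 = 19.0

19.0


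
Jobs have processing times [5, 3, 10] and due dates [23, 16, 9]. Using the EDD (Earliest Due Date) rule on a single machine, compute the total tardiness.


Sort by due date (EDD order): [(10, 9), (3, 16), (5, 23)]
Compute completion times and tardiness:
  Job 1: p=10, d=9, C=10, tardiness=max(0,10-9)=1
  Job 2: p=3, d=16, C=13, tardiness=max(0,13-16)=0
  Job 3: p=5, d=23, C=18, tardiness=max(0,18-23)=0
Total tardiness = 1

1


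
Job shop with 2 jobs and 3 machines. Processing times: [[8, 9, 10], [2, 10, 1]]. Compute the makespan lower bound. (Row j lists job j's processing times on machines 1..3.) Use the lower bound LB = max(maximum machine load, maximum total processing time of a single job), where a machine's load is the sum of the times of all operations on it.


Machine loads:
  Machine 1: 8 + 2 = 10
  Machine 2: 9 + 10 = 19
  Machine 3: 10 + 1 = 11
Max machine load = 19
Job totals:
  Job 1: 27
  Job 2: 13
Max job total = 27
Lower bound = max(19, 27) = 27

27


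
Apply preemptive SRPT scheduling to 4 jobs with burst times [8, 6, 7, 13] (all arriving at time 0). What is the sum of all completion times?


Since all jobs arrive at t=0, SRPT equals SPT ordering.
SPT order: [6, 7, 8, 13]
Completion times:
  Job 1: p=6, C=6
  Job 2: p=7, C=13
  Job 3: p=8, C=21
  Job 4: p=13, C=34
Total completion time = 6 + 13 + 21 + 34 = 74

74


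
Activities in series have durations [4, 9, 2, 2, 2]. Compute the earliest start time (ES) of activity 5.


Activity 5 starts after activities 1 through 4 complete.
Predecessor durations: [4, 9, 2, 2]
ES = 4 + 9 + 2 + 2 = 17

17


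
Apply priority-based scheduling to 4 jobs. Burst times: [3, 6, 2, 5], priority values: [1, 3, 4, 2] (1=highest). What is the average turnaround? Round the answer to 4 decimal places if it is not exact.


Sort by priority (ascending = highest first):
Order: [(1, 3), (2, 5), (3, 6), (4, 2)]
Completion times:
  Priority 1, burst=3, C=3
  Priority 2, burst=5, C=8
  Priority 3, burst=6, C=14
  Priority 4, burst=2, C=16
Average turnaround = 41/4 = 10.25

10.25


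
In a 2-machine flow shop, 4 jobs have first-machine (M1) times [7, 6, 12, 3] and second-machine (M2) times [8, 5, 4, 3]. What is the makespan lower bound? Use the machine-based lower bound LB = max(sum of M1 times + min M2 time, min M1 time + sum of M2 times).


LB1 = sum(M1 times) + min(M2 times) = 28 + 3 = 31
LB2 = min(M1 times) + sum(M2 times) = 3 + 20 = 23
Lower bound = max(LB1, LB2) = max(31, 23) = 31

31


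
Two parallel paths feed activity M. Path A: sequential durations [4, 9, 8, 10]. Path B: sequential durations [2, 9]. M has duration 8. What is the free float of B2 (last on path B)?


ES(B2) = sum of predecessors on chain B = 2
EF(B2) = ES + duration = 2 + 9 = 11
Successor of B2 is M. ES(M) = max(sum(A), sum(B)) = max(31, 11) = 31
Free float = ES(successor) - EF(current) = 31 - 11 = 20

20


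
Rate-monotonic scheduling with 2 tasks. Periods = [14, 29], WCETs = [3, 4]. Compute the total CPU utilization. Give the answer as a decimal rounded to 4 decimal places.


Compute individual utilizations (exact fractions):
  Task 1: C/T = 3/14 (approx. 0.2143)
  Task 2: C/T = 4/29 (approx. 0.1379)
Total utilization U = 3/14 + 4/29 = 143/406
Rounded to 4 decimal places: U = 0.3522
RM (Liu & Layland) bound for 2 tasks = 0.828427; compare with U = 143/406 (approx. 0.352217)
U <= bound, so schedulable by RM sufficient condition.

0.3522


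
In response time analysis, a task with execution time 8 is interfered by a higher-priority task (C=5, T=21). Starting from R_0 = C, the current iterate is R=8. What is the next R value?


R_next = C + ceil(R_prev / T_hp) * C_hp
ceil(8 / 21) = ceil(0.381) = 1
Interference = 1 * 5 = 5
R_next = 8 + 5 = 13

13


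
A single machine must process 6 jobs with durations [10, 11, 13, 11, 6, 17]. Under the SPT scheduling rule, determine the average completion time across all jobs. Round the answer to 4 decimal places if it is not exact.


Sort jobs by processing time (SPT order): [6, 10, 11, 11, 13, 17]
Compute completion times sequentially:
  Job 1: processing = 6, completes at 6
  Job 2: processing = 10, completes at 16
  Job 3: processing = 11, completes at 27
  Job 4: processing = 11, completes at 38
  Job 5: processing = 13, completes at 51
  Job 6: processing = 17, completes at 68
Sum of completion times = 206
Average completion time = 206/6 = 34.3333

34.3333


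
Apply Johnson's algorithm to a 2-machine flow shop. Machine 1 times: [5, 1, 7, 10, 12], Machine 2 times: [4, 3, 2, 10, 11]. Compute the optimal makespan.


Apply Johnson's rule:
  Group 1 (a <= b): [(2, 1, 3), (4, 10, 10)]
  Group 2 (a > b): [(5, 12, 11), (1, 5, 4), (3, 7, 2)]
Optimal job order: [2, 4, 5, 1, 3]
Schedule:
  Job 2: M1 done at 1, M2 done at 4
  Job 4: M1 done at 11, M2 done at 21
  Job 5: M1 done at 23, M2 done at 34
  Job 1: M1 done at 28, M2 done at 38
  Job 3: M1 done at 35, M2 done at 40
Makespan = 40

40


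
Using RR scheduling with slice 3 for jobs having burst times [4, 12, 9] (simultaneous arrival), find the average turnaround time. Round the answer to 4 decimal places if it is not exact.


Time quantum = 3
Execution trace:
  J1 runs 3 units, time = 3
  J2 runs 3 units, time = 6
  J3 runs 3 units, time = 9
  J1 runs 1 units, time = 10
  J2 runs 3 units, time = 13
  J3 runs 3 units, time = 16
  J2 runs 3 units, time = 19
  J3 runs 3 units, time = 22
  J2 runs 3 units, time = 25
Finish times: [10, 25, 22]
Average turnaround = 57/3 = 19.0

19.0


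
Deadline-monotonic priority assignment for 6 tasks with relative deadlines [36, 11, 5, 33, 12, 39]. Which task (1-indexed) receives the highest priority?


Sort tasks by relative deadline (ascending):
  Task 3: deadline = 5
  Task 2: deadline = 11
  Task 5: deadline = 12
  Task 4: deadline = 33
  Task 1: deadline = 36
  Task 6: deadline = 39
Priority order (highest first): [3, 2, 5, 4, 1, 6]
Highest priority task = 3

3


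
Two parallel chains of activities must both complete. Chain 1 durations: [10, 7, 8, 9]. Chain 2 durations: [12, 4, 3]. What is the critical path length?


Path A total = 10 + 7 + 8 + 9 = 34
Path B total = 12 + 4 + 3 = 19
Critical path = longest path = max(34, 19) = 34

34


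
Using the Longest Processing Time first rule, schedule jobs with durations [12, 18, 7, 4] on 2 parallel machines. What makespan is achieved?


Sort jobs in decreasing order (LPT): [18, 12, 7, 4]
Assign each job to the least loaded machine:
  Machine 1: jobs [18, 4], load = 22
  Machine 2: jobs [12, 7], load = 19
Makespan = max load = 22

22


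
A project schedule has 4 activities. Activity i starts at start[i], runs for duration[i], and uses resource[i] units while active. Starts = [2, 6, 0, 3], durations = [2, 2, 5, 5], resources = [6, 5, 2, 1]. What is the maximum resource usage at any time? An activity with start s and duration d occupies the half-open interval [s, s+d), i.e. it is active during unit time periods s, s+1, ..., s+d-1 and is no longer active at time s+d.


Each activity i is active on [start_i, start_i + duration_i).
Compute total resource usage per time slot:
  t=0: active resources = [2], total = 2
  t=1: active resources = [2], total = 2
  t=2: active resources = [6, 2], total = 8
  t=3: active resources = [6, 2, 1], total = 9
  t=4: active resources = [2, 1], total = 3
  t=5: active resources = [1], total = 1
  t=6: active resources = [5, 1], total = 6
  t=7: active resources = [5, 1], total = 6
Peak resource demand = 9

9


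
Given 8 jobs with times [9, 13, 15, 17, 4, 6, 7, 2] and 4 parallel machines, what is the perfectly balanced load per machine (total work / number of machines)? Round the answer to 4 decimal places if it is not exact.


Total processing time = 9 + 13 + 15 + 17 + 4 + 6 + 7 + 2 = 73
Number of machines = 4
Ideal balanced load = 73 / 4 = 18.25

18.25


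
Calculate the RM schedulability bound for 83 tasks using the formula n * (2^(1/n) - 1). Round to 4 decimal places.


Compute 2^(1/83) = 1.0083861392
Subtract 1: 1.0083861392 - 1 = 0.0083861392
Multiply by n: 83 * 0.0083861392 = 0.6960495536
Round to 4 dp: 0.6960

0.6960


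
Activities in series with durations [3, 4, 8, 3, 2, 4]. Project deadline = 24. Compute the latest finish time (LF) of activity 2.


LF(activity 2) = deadline - sum of successor durations
Successors: activities 3 through 6 with durations [8, 3, 2, 4]
Sum of successor durations = 17
LF = 24 - 17 = 7

7


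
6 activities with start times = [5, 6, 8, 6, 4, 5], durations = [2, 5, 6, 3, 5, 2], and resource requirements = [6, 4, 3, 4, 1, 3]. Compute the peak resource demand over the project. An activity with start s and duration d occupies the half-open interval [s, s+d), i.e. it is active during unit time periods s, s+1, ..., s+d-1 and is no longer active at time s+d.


Each activity i is active on [start_i, start_i + duration_i).
Compute total resource usage per time slot:
  t=0: active resources = [], total = 0
  t=1: active resources = [], total = 0
  t=2: active resources = [], total = 0
  t=3: active resources = [], total = 0
  t=4: active resources = [1], total = 1
  t=5: active resources = [6, 1, 3], total = 10
  t=6: active resources = [6, 4, 4, 1, 3], total = 18
  t=7: active resources = [4, 4, 1], total = 9
  t=8: active resources = [4, 3, 4, 1], total = 12
  t=9: active resources = [4, 3], total = 7
  t=10: active resources = [4, 3], total = 7
  t=11: active resources = [3], total = 3
  t=12: active resources = [3], total = 3
  t=13: active resources = [3], total = 3
Peak resource demand = 18

18


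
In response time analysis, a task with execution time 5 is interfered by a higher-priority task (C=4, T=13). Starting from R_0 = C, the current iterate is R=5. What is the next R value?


R_next = C + ceil(R_prev / T_hp) * C_hp
ceil(5 / 13) = ceil(0.3846) = 1
Interference = 1 * 4 = 4
R_next = 5 + 4 = 9

9


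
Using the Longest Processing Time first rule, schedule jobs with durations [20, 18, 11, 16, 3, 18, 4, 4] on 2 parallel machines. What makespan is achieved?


Sort jobs in decreasing order (LPT): [20, 18, 18, 16, 11, 4, 4, 3]
Assign each job to the least loaded machine:
  Machine 1: jobs [20, 16, 11], load = 47
  Machine 2: jobs [18, 18, 4, 4, 3], load = 47
Makespan = max load = 47

47


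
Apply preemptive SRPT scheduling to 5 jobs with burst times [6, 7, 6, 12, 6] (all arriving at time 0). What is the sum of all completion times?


Since all jobs arrive at t=0, SRPT equals SPT ordering.
SPT order: [6, 6, 6, 7, 12]
Completion times:
  Job 1: p=6, C=6
  Job 2: p=6, C=12
  Job 3: p=6, C=18
  Job 4: p=7, C=25
  Job 5: p=12, C=37
Total completion time = 6 + 12 + 18 + 25 + 37 = 98

98


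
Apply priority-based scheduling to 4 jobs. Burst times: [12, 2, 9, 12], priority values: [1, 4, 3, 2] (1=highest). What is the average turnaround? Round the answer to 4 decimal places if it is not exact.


Sort by priority (ascending = highest first):
Order: [(1, 12), (2, 12), (3, 9), (4, 2)]
Completion times:
  Priority 1, burst=12, C=12
  Priority 2, burst=12, C=24
  Priority 3, burst=9, C=33
  Priority 4, burst=2, C=35
Average turnaround = 104/4 = 26.0

26.0


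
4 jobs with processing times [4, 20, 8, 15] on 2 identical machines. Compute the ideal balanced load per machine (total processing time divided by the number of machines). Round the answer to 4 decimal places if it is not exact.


Total processing time = 4 + 20 + 8 + 15 = 47
Number of machines = 2
Ideal balanced load = 47 / 2 = 23.5

23.5


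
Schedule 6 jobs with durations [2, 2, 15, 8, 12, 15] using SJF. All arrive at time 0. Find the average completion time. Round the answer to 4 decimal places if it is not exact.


SJF order (ascending): [2, 2, 8, 12, 15, 15]
Completion times:
  Job 1: burst=2, C=2
  Job 2: burst=2, C=4
  Job 3: burst=8, C=12
  Job 4: burst=12, C=24
  Job 5: burst=15, C=39
  Job 6: burst=15, C=54
Average completion = 135/6 = 22.5

22.5


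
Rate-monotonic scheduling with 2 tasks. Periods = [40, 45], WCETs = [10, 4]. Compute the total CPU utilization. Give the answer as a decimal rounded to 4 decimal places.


Compute individual utilizations (exact fractions):
  Task 1: C/T = 10/40 = 1/4 (approx. 0.25)
  Task 2: C/T = 4/45 (approx. 0.0889)
Total utilization U = 1/4 + 4/45 = 61/180
Rounded to 4 decimal places: U = 0.3389
RM (Liu & Layland) bound for 2 tasks = 0.828427; compare with U = 61/180 (approx. 0.338889)
U <= bound, so schedulable by RM sufficient condition.

0.3389


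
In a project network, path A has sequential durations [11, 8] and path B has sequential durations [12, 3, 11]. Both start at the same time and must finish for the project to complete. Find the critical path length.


Path A total = 11 + 8 = 19
Path B total = 12 + 3 + 11 = 26
Critical path = longest path = max(19, 26) = 26

26


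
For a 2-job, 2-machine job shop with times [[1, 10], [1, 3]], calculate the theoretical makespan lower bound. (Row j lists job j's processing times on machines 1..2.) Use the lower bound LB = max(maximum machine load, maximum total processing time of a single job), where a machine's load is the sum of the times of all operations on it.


Machine loads:
  Machine 1: 1 + 1 = 2
  Machine 2: 10 + 3 = 13
Max machine load = 13
Job totals:
  Job 1: 11
  Job 2: 4
Max job total = 11
Lower bound = max(13, 11) = 13

13


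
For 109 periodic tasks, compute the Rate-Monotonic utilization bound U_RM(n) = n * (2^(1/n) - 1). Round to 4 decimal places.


Compute 2^(1/109) = 1.0063794108
Subtract 1: 1.0063794108 - 1 = 0.0063794108
Multiply by n: 109 * 0.0063794108 = 0.6953557772
Round to 4 dp: 0.6954

0.6954


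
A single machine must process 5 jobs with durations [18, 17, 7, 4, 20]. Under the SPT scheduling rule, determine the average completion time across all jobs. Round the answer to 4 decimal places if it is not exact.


Sort jobs by processing time (SPT order): [4, 7, 17, 18, 20]
Compute completion times sequentially:
  Job 1: processing = 4, completes at 4
  Job 2: processing = 7, completes at 11
  Job 3: processing = 17, completes at 28
  Job 4: processing = 18, completes at 46
  Job 5: processing = 20, completes at 66
Sum of completion times = 155
Average completion time = 155/5 = 31.0

31.0


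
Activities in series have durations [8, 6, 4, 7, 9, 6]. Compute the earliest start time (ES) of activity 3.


Activity 3 starts after activities 1 through 2 complete.
Predecessor durations: [8, 6]
ES = 8 + 6 = 14

14


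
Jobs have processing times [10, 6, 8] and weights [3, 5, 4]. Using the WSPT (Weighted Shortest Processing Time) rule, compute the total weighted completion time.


Compute p/w ratios and sort ascending (WSPT): [(6, 5), (8, 4), (10, 3)]
Compute weighted completion times:
  Job (p=6,w=5): C=6, w*C=5*6=30
  Job (p=8,w=4): C=14, w*C=4*14=56
  Job (p=10,w=3): C=24, w*C=3*24=72
Total weighted completion time = 158

158
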